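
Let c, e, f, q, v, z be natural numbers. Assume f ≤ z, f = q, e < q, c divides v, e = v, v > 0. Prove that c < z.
c divides v and v > 0, thus c ≤ v. From e = v and e < q, v < q. f = q and f ≤ z, therefore q ≤ z. From v < q, v < z. Since c ≤ v, c < z.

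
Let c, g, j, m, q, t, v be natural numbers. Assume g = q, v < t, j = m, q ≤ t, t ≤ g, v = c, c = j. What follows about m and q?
m < q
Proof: g = q and t ≤ g, therefore t ≤ q. Because q ≤ t, t = q. v = c and c = j, thus v = j. Since v < t, j < t. j = m, so m < t. t = q, so m < q.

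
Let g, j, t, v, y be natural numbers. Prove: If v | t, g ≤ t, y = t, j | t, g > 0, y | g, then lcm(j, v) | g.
From y = t and y | g, t | g. Since g > 0, t ≤ g. Since g ≤ t, t = g. Since j | t and v | t, lcm(j, v) | t. Since t = g, lcm(j, v) | g.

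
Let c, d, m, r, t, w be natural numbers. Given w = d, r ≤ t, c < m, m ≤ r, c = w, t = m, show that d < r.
Because c = w and w = d, c = d. Because t = m and r ≤ t, r ≤ m. Since m ≤ r, m = r. Since c < m, c < r. Since c = d, d < r.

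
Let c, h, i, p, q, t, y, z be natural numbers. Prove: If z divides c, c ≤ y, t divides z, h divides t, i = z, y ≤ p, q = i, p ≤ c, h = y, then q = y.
From q = i and i = z, q = z. Since y ≤ p and p ≤ c, y ≤ c. Because c ≤ y, c = y. From z divides c, z divides y. Since h = y and h divides t, y divides t. Since t divides z, y divides z. z divides y, so z = y. Since q = z, q = y.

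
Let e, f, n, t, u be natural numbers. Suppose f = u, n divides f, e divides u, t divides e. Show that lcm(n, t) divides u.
f = u and n divides f, so n divides u. t divides e and e divides u, hence t divides u. n divides u, so lcm(n, t) divides u.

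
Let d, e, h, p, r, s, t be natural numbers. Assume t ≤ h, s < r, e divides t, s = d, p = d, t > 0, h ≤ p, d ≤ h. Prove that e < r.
Since e divides t and t > 0, e ≤ t. t ≤ h, so e ≤ h. Because p = d and h ≤ p, h ≤ d. d ≤ h, so d = h. s = d, so s = h. s < r, so h < r. Since e ≤ h, e < r.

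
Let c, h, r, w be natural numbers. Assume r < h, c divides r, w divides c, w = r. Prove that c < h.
w = r and w divides c, thus r divides c. c divides r, so r = c. Since r < h, c < h.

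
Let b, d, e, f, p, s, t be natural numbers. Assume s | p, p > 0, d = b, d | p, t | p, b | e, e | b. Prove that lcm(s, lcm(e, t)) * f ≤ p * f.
b | e and e | b, therefore b = e. d = b, so d = e. Since d | p, e | p. t | p, so lcm(e, t) | p. Since s | p, lcm(s, lcm(e, t)) | p. p > 0, so lcm(s, lcm(e, t)) ≤ p. Then lcm(s, lcm(e, t)) * f ≤ p * f.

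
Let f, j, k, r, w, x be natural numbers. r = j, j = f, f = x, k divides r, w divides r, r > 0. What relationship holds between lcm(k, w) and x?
lcm(k, w) ≤ x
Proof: r = j and j = f, hence r = f. f = x, so r = x. k divides r and w divides r, therefore lcm(k, w) divides r. r > 0, so lcm(k, w) ≤ r. Since r = x, lcm(k, w) ≤ x.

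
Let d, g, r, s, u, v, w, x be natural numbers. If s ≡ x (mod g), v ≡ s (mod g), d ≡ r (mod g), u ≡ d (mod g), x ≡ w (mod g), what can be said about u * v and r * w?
u * v ≡ r * w (mod g)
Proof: Since u ≡ d (mod g) and d ≡ r (mod g), u ≡ r (mod g). From v ≡ s (mod g) and s ≡ x (mod g), v ≡ x (mod g). Since x ≡ w (mod g), v ≡ w (mod g). Since u ≡ r (mod g), by multiplying congruences, u * v ≡ r * w (mod g).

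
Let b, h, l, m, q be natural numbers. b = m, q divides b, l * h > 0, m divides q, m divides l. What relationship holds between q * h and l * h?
q * h ≤ l * h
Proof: b = m and q divides b, hence q divides m. m divides q, so m = q. m divides l, so q divides l. Then q * h divides l * h. l * h > 0, so q * h ≤ l * h.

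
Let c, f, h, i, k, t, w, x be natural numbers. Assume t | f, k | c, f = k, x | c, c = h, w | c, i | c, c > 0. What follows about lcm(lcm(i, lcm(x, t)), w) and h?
lcm(lcm(i, lcm(x, t)), w) ≤ h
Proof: f = k and t | f, hence t | k. Since k | c, t | c. Since x | c, lcm(x, t) | c. Since i | c, lcm(i, lcm(x, t)) | c. Since w | c, lcm(lcm(i, lcm(x, t)), w) | c. From c > 0, lcm(lcm(i, lcm(x, t)), w) ≤ c. Since c = h, lcm(lcm(i, lcm(x, t)), w) ≤ h.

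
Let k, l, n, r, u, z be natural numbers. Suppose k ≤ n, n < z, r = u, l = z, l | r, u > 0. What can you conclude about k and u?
k < u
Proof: l = z and l | r, so z | r. Since r = u, z | u. u > 0, so z ≤ u. n < z, so n < u. From k ≤ n, k < u.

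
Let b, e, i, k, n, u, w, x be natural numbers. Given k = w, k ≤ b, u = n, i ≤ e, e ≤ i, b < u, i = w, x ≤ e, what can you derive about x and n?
x < n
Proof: e ≤ i and i ≤ e, therefore e = i. Since i = w, e = w. x ≤ e, so x ≤ w. From k = w and k ≤ b, w ≤ b. u = n and b < u, hence b < n. w ≤ b, so w < n. x ≤ w, so x < n.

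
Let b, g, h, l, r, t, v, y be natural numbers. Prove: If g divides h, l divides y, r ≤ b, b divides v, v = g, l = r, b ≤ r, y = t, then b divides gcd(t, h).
r ≤ b and b ≤ r, thus r = b. y = t and l divides y, thus l divides t. l = r, so r divides t. r = b, so b divides t. v = g and b divides v, thus b divides g. g divides h, so b divides h. Since b divides t, b divides gcd(t, h).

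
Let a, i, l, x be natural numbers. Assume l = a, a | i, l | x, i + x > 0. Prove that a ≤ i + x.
l = a and l | x, hence a | x. a | i, so a | i + x. i + x > 0, so a ≤ i + x.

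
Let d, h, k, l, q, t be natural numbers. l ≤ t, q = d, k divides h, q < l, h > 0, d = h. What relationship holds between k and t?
k < t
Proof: Because k divides h and h > 0, k ≤ h. Because q = d and d = h, q = h. Because q < l and l ≤ t, q < t. Since q = h, h < t. Since k ≤ h, k < t.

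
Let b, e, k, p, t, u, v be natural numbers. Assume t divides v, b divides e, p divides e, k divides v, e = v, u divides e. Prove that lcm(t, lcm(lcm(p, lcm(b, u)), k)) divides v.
From b divides e and u divides e, lcm(b, u) divides e. p divides e, so lcm(p, lcm(b, u)) divides e. Since e = v, lcm(p, lcm(b, u)) divides v. Because k divides v, lcm(lcm(p, lcm(b, u)), k) divides v. t divides v, so lcm(t, lcm(lcm(p, lcm(b, u)), k)) divides v.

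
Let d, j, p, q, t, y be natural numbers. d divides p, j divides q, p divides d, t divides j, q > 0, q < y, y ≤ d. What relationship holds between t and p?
t < p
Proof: From t divides j and j divides q, t divides q. q > 0, so t ≤ q. q < y, so t < y. d divides p and p divides d, so d = p. y ≤ d, so y ≤ p. Since t < y, t < p.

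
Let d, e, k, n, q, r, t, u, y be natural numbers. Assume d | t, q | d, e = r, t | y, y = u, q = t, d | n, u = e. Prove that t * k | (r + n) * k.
u = e and e = r, therefore u = r. Because y = u and t | y, t | u. Since u = r, t | r. q = t and q | d, hence t | d. From d | t, d = t. Since d | n, t | n. t | r, so t | r + n. Then t * k | (r + n) * k.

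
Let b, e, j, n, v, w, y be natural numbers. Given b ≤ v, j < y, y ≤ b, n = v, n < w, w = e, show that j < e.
Because j < y and y ≤ b, j < b. Since n = v and n < w, v < w. b ≤ v, so b < w. j < b, so j < w. w = e, so j < e.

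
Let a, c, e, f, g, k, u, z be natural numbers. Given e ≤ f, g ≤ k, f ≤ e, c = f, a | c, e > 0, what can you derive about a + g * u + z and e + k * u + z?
a + g * u + z ≤ e + k * u + z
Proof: f ≤ e and e ≤ f, thus f = e. c = f, so c = e. a | c, so a | e. e > 0, so a ≤ e. g ≤ k, therefore g * u ≤ k * u. Then g * u + z ≤ k * u + z. a ≤ e, so a + g * u + z ≤ e + k * u + z.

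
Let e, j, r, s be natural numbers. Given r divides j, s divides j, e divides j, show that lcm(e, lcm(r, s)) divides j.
From r divides j and s divides j, lcm(r, s) divides j. Since e divides j, lcm(e, lcm(r, s)) divides j.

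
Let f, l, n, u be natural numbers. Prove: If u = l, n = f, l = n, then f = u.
From u = l and l = n, u = n. n = f, so u = f. Then f = u.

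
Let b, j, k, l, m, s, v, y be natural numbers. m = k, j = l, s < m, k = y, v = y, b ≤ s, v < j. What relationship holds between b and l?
b < l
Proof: m = k and k = y, so m = y. b ≤ s and s < m, so b < m. m = y, so b < y. v = y and v < j, therefore y < j. Since j = l, y < l. Because b < y, b < l.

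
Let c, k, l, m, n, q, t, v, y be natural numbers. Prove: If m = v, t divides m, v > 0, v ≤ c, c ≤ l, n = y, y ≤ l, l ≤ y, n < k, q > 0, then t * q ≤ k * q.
m = v and t divides m, thus t divides v. Since v > 0, t ≤ v. v ≤ c and c ≤ l, therefore v ≤ l. Since y ≤ l and l ≤ y, y = l. n = y, so n = l. Because n < k, l < k. v ≤ l, so v < k. t ≤ v, so t < k. Using q > 0 and multiplying by a positive, t * q < k * q. Then t * q ≤ k * q.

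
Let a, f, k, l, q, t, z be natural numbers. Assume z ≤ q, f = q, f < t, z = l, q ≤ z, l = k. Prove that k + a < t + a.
q ≤ z and z ≤ q, hence q = z. z = l, so q = l. Since l = k, q = k. Because f = q and f < t, q < t. q = k, so k < t. Then k + a < t + a.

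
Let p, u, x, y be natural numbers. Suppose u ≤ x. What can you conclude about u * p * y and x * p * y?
u * p * y ≤ x * p * y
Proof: From u ≤ x, by multiplying by a non-negative, u * p ≤ x * p. By multiplying by a non-negative, u * p * y ≤ x * p * y.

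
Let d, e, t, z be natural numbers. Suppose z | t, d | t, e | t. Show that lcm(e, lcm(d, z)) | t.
From d | t and z | t, lcm(d, z) | t. e | t, so lcm(e, lcm(d, z)) | t.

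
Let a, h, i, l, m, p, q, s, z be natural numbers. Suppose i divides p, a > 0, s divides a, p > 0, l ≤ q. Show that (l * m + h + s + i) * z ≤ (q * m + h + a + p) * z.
l ≤ q. By multiplying by a non-negative, l * m ≤ q * m. Then l * m + h ≤ q * m + h. s divides a and a > 0, so s ≤ a. Since i divides p and p > 0, i ≤ p. Since s ≤ a, s + i ≤ a + p. l * m + h ≤ q * m + h, so l * m + h + s + i ≤ q * m + h + a + p. By multiplying by a non-negative, (l * m + h + s + i) * z ≤ (q * m + h + a + p) * z.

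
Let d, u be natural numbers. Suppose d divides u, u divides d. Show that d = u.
u divides d and d divides u, therefore u = d. Then d = u.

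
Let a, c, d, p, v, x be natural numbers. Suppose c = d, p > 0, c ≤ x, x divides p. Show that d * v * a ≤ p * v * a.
x divides p and p > 0, thus x ≤ p. Since c ≤ x, c ≤ p. c = d, so d ≤ p. By multiplying by a non-negative, d * v ≤ p * v. By multiplying by a non-negative, d * v * a ≤ p * v * a.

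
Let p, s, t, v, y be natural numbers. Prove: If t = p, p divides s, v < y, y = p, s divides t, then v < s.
t = p and s divides t, hence s divides p. Since p divides s, p = s. Since y = p, y = s. Since v < y, v < s.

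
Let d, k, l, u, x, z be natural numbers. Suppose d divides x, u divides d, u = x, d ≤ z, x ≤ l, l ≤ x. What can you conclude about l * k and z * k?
l * k ≤ z * k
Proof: u = x and u divides d, thus x divides d. d divides x, so d = x. Since x ≤ l and l ≤ x, x = l. Since d = x, d = l. d ≤ z, so l ≤ z. By multiplying by a non-negative, l * k ≤ z * k.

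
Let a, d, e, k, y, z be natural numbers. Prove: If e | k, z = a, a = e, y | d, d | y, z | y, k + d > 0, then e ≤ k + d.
z = a and a = e, thus z = e. From y | d and d | y, y = d. z | y, so z | d. Since z = e, e | d. Since e | k, e | k + d. Because k + d > 0, e ≤ k + d.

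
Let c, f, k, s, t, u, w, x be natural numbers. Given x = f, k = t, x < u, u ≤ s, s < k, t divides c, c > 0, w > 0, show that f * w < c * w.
Because u ≤ s and s < k, u < k. Since x < u, x < k. Since k = t, x < t. Since x = f, f < t. t divides c and c > 0, therefore t ≤ c. Since f < t, f < c. Combined with w > 0, by multiplying by a positive, f * w < c * w.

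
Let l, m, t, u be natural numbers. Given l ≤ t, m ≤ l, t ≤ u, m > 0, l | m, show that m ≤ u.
Since l | m and m > 0, l ≤ m. m ≤ l, so l = m. l ≤ t and t ≤ u, thus l ≤ u. Since l = m, m ≤ u.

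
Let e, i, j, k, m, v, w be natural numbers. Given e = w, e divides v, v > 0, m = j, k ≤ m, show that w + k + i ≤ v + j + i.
Since e divides v and v > 0, e ≤ v. e = w, so w ≤ v. Since m = j and k ≤ m, k ≤ j. Then k + i ≤ j + i. w ≤ v, so w + k + i ≤ v + j + i.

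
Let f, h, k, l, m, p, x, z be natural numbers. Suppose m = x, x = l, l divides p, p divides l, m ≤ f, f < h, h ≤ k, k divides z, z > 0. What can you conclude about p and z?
p < z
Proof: From m = x and x = l, m = l. l divides p and p divides l, thus l = p. Since m = l, m = p. f < h and h ≤ k, thus f < k. Since m ≤ f, m < k. From m = p, p < k. k divides z and z > 0, hence k ≤ z. Since p < k, p < z.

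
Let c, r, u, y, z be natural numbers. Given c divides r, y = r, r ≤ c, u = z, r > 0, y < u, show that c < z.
Because c divides r and r > 0, c ≤ r. Since r ≤ c, r = c. y = r, so y = c. y < u, so c < u. u = z, so c < z.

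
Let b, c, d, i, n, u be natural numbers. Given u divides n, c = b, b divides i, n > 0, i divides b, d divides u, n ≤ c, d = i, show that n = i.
b divides i and i divides b, thus b = i. c = b, so c = i. Since n ≤ c, n ≤ i. d divides u and u divides n, hence d divides n. d = i, so i divides n. Since n > 0, i ≤ n. Because n ≤ i, n = i.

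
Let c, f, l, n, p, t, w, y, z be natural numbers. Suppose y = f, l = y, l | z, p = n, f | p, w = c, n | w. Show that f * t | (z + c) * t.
l = y and l | z, hence y | z. y = f, so f | z. Since p = n and f | p, f | n. w = c and n | w, hence n | c. f | n, so f | c. f | z, so f | z + c. Then f * t | (z + c) * t.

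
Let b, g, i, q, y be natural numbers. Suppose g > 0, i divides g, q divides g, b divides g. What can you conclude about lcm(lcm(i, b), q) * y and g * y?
lcm(lcm(i, b), q) * y ≤ g * y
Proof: From i divides g and b divides g, lcm(i, b) divides g. q divides g, so lcm(lcm(i, b), q) divides g. Since g > 0, lcm(lcm(i, b), q) ≤ g. By multiplying by a non-negative, lcm(lcm(i, b), q) * y ≤ g * y.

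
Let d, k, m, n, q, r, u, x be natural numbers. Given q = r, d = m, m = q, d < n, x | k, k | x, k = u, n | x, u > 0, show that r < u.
d = m and m = q, hence d = q. Since d < n, q < n. q = r, so r < n. x | k and k | x, so x = k. k = u, so x = u. Because n | x, n | u. Because u > 0, n ≤ u. r < n, so r < u.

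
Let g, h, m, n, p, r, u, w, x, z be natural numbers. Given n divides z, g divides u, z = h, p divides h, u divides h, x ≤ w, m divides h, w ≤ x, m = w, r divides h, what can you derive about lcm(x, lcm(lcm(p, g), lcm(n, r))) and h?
lcm(x, lcm(lcm(p, g), lcm(n, r))) divides h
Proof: Since w ≤ x and x ≤ w, w = x. From m = w and m divides h, w divides h. Since w = x, x divides h. Because g divides u and u divides h, g divides h. Because p divides h, lcm(p, g) divides h. Because z = h and n divides z, n divides h. r divides h, so lcm(n, r) divides h. lcm(p, g) divides h, so lcm(lcm(p, g), lcm(n, r)) divides h. Since x divides h, lcm(x, lcm(lcm(p, g), lcm(n, r))) divides h.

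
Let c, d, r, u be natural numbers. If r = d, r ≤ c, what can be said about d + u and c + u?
d + u ≤ c + u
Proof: r = d and r ≤ c, thus d ≤ c. Then d + u ≤ c + u.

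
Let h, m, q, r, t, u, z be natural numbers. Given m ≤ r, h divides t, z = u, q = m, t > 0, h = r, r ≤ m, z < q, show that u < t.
Because m ≤ r and r ≤ m, m = r. Since q = m, q = r. z = u and z < q, therefore u < q. Since q = r, u < r. h = r and h divides t, thus r divides t. Since t > 0, r ≤ t. u < r, so u < t.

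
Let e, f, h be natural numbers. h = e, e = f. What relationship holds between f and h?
f = h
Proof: h = e and e = f, so h = f. Then f = h.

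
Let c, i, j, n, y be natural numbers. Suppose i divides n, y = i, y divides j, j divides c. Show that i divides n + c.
y divides j and j divides c, hence y divides c. y = i, so i divides c. Since i divides n, i divides n + c.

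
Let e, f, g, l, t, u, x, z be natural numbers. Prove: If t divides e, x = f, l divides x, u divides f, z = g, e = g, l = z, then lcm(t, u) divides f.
e = g and t divides e, hence t divides g. x = f and l divides x, hence l divides f. Since l = z, z divides f. From z = g, g divides f. Since t divides g, t divides f. u divides f, so lcm(t, u) divides f.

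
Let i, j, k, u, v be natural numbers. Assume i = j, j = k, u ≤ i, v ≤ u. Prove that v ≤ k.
Since i = j and j = k, i = k. Since v ≤ u and u ≤ i, v ≤ i. Since i = k, v ≤ k.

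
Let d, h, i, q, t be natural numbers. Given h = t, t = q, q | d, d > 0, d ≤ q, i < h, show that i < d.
Since h = t and t = q, h = q. q | d and d > 0, hence q ≤ d. Because d ≤ q, q = d. Since h = q, h = d. Since i < h, i < d.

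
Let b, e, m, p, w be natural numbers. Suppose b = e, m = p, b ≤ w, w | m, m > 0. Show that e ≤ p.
Because b = e and b ≤ w, e ≤ w. Because w | m and m > 0, w ≤ m. Since e ≤ w, e ≤ m. m = p, so e ≤ p.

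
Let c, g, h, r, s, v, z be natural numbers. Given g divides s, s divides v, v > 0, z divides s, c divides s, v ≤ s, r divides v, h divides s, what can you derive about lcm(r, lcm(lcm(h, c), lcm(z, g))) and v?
lcm(r, lcm(lcm(h, c), lcm(z, g))) ≤ v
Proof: Because s divides v and v > 0, s ≤ v. Since v ≤ s, s = v. h divides s and c divides s, thus lcm(h, c) divides s. Since z divides s and g divides s, lcm(z, g) divides s. Since lcm(h, c) divides s, lcm(lcm(h, c), lcm(z, g)) divides s. s = v, so lcm(lcm(h, c), lcm(z, g)) divides v. r divides v, so lcm(r, lcm(lcm(h, c), lcm(z, g))) divides v. Since v > 0, lcm(r, lcm(lcm(h, c), lcm(z, g))) ≤ v.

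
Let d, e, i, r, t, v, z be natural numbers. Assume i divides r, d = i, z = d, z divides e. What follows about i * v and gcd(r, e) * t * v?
i * v divides gcd(r, e) * t * v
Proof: z = d and z divides e, so d divides e. d = i, so i divides e. Since i divides r, i divides gcd(r, e). Then i divides gcd(r, e) * t. Then i * v divides gcd(r, e) * t * v.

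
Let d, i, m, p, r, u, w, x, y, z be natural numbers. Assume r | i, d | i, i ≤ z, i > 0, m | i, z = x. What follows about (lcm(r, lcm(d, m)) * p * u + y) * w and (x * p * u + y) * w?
(lcm(r, lcm(d, m)) * p * u + y) * w ≤ (x * p * u + y) * w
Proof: Since d | i and m | i, lcm(d, m) | i. r | i, so lcm(r, lcm(d, m)) | i. Since i > 0, lcm(r, lcm(d, m)) ≤ i. z = x and i ≤ z, thus i ≤ x. Since lcm(r, lcm(d, m)) ≤ i, lcm(r, lcm(d, m)) ≤ x. Then lcm(r, lcm(d, m)) * p ≤ x * p. Then lcm(r, lcm(d, m)) * p * u ≤ x * p * u. Then lcm(r, lcm(d, m)) * p * u + y ≤ x * p * u + y. Then (lcm(r, lcm(d, m)) * p * u + y) * w ≤ (x * p * u + y) * w.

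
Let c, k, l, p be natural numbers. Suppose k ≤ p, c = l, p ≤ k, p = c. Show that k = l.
k ≤ p and p ≤ k, therefore k = p. p = c, so k = c. c = l, so k = l.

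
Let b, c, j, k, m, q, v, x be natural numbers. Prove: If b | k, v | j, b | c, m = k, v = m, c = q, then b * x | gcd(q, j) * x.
Because c = q and b | c, b | q. From v = m and m = k, v = k. v | j, so k | j. Since b | k, b | j. b | q, so b | gcd(q, j). Then b * x | gcd(q, j) * x.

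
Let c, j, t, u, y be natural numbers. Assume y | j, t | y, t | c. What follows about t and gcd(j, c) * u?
t | gcd(j, c) * u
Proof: From t | y and y | j, t | j. t | c, so t | gcd(j, c). Then t | gcd(j, c) * u.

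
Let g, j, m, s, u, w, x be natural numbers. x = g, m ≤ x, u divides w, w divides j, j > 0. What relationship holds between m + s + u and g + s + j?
m + s + u ≤ g + s + j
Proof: x = g and m ≤ x, hence m ≤ g. Then m + s ≤ g + s. u divides w and w divides j, thus u divides j. j > 0, so u ≤ j. Since m + s ≤ g + s, m + s + u ≤ g + s + j.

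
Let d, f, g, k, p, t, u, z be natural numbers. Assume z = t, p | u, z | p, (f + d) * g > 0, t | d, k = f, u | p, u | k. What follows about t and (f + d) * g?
t ≤ (f + d) * g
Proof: z = t and z | p, so t | p. u | p and p | u, therefore u = p. k = f and u | k, therefore u | f. u = p, so p | f. Because t | p, t | f. Because t | d, t | f + d. Then t | (f + d) * g. (f + d) * g > 0, so t ≤ (f + d) * g.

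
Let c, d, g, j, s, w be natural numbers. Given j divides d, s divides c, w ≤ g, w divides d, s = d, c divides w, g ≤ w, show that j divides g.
s = d and s divides c, so d divides c. c divides w, so d divides w. w divides d, so d = w. Because w ≤ g and g ≤ w, w = g. d = w, so d = g. From j divides d, j divides g.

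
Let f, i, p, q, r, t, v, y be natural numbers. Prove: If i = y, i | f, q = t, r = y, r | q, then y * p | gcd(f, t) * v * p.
From i = y and i | f, y | f. Because r = y and r | q, y | q. Since q = t, y | t. y | f, so y | gcd(f, t). Then y | gcd(f, t) * v. Then y * p | gcd(f, t) * v * p.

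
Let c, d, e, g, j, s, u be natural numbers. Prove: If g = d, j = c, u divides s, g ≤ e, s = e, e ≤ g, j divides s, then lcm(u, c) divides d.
e ≤ g and g ≤ e, hence e = g. s = e, so s = g. From g = d, s = d. j = c and j divides s, thus c divides s. Since u divides s, lcm(u, c) divides s. Since s = d, lcm(u, c) divides d.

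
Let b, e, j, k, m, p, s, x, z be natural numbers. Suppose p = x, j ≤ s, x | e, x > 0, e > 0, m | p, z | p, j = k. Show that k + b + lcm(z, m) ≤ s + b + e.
j = k and j ≤ s, so k ≤ s. Then k + b ≤ s + b. Because z | p and m | p, lcm(z, m) | p. p = x, so lcm(z, m) | x. x > 0, so lcm(z, m) ≤ x. Since x | e and e > 0, x ≤ e. Since lcm(z, m) ≤ x, lcm(z, m) ≤ e. k + b ≤ s + b, so k + b + lcm(z, m) ≤ s + b + e.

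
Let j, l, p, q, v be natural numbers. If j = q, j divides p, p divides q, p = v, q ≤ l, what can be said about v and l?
v ≤ l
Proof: j = q and j divides p, thus q divides p. p divides q, so q = p. p = v, so q = v. Since q ≤ l, v ≤ l.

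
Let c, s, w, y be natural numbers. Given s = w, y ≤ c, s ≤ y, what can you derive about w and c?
w ≤ c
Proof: Because s ≤ y and y ≤ c, s ≤ c. Since s = w, w ≤ c.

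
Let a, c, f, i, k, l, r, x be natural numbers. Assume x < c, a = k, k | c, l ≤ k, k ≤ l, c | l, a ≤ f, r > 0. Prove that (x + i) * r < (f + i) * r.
Since l ≤ k and k ≤ l, l = k. Since c | l, c | k. k | c, so k = c. a = k, so a = c. Since a ≤ f, c ≤ f. x < c, so x < f. Then x + i < f + i. Since r > 0, (x + i) * r < (f + i) * r.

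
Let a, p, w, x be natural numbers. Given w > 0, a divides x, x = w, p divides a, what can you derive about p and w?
p ≤ w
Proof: From x = w and a divides x, a divides w. p divides a, so p divides w. w > 0, so p ≤ w.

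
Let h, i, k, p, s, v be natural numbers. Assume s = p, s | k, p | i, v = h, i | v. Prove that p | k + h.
Because s = p and s | k, p | k. v = h and i | v, thus i | h. p | i, so p | h. p | k, so p | k + h.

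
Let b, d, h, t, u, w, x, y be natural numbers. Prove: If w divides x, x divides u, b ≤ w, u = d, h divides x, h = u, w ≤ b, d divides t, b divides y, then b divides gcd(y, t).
h = u and h divides x, hence u divides x. From x divides u, x = u. u = d, so x = d. From w ≤ b and b ≤ w, w = b. Since w divides x, b divides x. x = d, so b divides d. d divides t, so b divides t. Because b divides y, b divides gcd(y, t).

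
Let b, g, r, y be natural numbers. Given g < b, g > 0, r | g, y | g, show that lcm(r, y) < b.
r | g and y | g, so lcm(r, y) | g. Because g > 0, lcm(r, y) ≤ g. g < b, so lcm(r, y) < b.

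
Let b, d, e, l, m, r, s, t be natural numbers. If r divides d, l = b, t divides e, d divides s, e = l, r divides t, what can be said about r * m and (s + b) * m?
r * m divides (s + b) * m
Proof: r divides d and d divides s, therefore r divides s. e = l and l = b, thus e = b. r divides t and t divides e, hence r divides e. Since e = b, r divides b. Since r divides s, r divides s + b. Then r * m divides (s + b) * m.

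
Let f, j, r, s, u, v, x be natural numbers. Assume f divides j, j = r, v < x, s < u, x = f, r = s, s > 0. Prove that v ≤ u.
x = f and v < x, thus v < f. j = r and r = s, so j = s. Since f divides j, f divides s. Since s > 0, f ≤ s. Because s < u, f < u. Since v < f, v < u. Then v ≤ u.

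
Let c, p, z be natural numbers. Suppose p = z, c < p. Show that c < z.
p = z and c < p. By substitution, c < z.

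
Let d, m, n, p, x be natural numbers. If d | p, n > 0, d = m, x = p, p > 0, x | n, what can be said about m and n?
m ≤ n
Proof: Since d = m and d | p, m | p. p > 0, so m ≤ p. x = p and x | n, so p | n. Since n > 0, p ≤ n. Since m ≤ p, m ≤ n.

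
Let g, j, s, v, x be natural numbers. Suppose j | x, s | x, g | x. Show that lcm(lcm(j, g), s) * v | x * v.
Because j | x and g | x, lcm(j, g) | x. Since s | x, lcm(lcm(j, g), s) | x. Then lcm(lcm(j, g), s) * v | x * v.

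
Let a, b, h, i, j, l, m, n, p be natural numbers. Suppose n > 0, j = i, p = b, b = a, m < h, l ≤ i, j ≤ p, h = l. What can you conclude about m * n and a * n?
m * n < a * n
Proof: From h = l and m < h, m < l. From l ≤ i, m < i. Since p = b and b = a, p = a. Since j = i and j ≤ p, i ≤ p. Because p = a, i ≤ a. m < i, so m < a. Since n > 0, m * n < a * n.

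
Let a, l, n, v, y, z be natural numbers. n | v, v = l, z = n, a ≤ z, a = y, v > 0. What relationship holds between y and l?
y ≤ l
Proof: z = n and a ≤ z, hence a ≤ n. Since a = y, y ≤ n. Because n | v and v > 0, n ≤ v. y ≤ n, so y ≤ v. Since v = l, y ≤ l.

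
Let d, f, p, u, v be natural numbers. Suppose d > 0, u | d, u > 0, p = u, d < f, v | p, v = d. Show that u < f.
Because v = d and v | p, d | p. From p = u, d | u. Since u > 0, d ≤ u. From u | d and d > 0, u ≤ d. d ≤ u, so d = u. d < f, so u < f.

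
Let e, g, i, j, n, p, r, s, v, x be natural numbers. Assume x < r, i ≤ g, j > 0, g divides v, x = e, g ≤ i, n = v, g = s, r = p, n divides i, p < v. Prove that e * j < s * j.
Because i ≤ g and g ≤ i, i = g. n = v and n divides i, thus v divides i. From i = g, v divides g. Because g divides v, v = g. Since g = s, v = s. From x = e and x < r, e < r. Since r = p, e < p. p < v, so e < v. Since v = s, e < s. Since j > 0, by multiplying by a positive, e * j < s * j.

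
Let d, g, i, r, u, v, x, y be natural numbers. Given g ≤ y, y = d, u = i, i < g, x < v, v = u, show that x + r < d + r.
Since v = u and u = i, v = i. From x < v, x < i. y = d and g ≤ y, thus g ≤ d. Since i < g, i < d. Since x < i, x < d. Then x + r < d + r.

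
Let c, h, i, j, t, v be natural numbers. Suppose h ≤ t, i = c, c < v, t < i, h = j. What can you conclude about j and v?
j < v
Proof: h ≤ t and t < i, thus h < i. From i = c, h < c. From c < v, h < v. Because h = j, j < v.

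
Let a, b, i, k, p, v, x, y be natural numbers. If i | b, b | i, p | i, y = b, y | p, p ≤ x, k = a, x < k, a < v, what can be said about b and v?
b < v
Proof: i | b and b | i, therefore i = b. p | i, so p | b. Because y = b and y | p, b | p. p | b, so p = b. k = a and x < k, so x < a. a < v, so x < v. From p ≤ x, p < v. p = b, so b < v.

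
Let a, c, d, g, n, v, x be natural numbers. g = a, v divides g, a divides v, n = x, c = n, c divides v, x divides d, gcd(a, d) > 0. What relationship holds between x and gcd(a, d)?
x ≤ gcd(a, d)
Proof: Since g = a and v divides g, v divides a. Since a divides v, v = a. Because c = n and c divides v, n divides v. Since n = x, x divides v. From v = a, x divides a. x divides d, so x divides gcd(a, d). gcd(a, d) > 0, so x ≤ gcd(a, d).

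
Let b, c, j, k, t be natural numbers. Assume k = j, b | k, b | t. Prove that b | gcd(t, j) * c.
k = j and b | k, therefore b | j. Since b | t, b | gcd(t, j). Then b | gcd(t, j) * c.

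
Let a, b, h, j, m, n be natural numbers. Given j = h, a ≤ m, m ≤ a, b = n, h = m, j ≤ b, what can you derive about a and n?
a ≤ n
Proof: m ≤ a and a ≤ m, thus m = a. Since h = m, h = a. Because b = n and j ≤ b, j ≤ n. Since j = h, h ≤ n. Since h = a, a ≤ n.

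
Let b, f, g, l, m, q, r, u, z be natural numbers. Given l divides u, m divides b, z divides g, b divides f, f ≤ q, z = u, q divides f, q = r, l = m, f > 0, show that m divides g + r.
l = m and l divides u, thus m divides u. From z = u and z divides g, u divides g. m divides u, so m divides g. q divides f and f > 0, thus q ≤ f. f ≤ q, so f = q. q = r, so f = r. Since b divides f, b divides r. Since m divides b, m divides r. m divides g, so m divides g + r.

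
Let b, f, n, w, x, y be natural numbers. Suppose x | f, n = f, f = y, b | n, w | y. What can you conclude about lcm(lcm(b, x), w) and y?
lcm(lcm(b, x), w) | y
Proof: n = f and b | n, therefore b | f. x | f, so lcm(b, x) | f. Since f = y, lcm(b, x) | y. Since w | y, lcm(lcm(b, x), w) | y.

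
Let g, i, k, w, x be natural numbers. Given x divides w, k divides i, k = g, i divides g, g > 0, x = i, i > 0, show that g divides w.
From i divides g and g > 0, i ≤ g. k divides i and i > 0, so k ≤ i. k = g, so g ≤ i. Since i ≤ g, i = g. x = i, so x = g. Since x divides w, g divides w.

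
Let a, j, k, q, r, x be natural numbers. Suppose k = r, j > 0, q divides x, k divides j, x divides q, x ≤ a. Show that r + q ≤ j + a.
k divides j and j > 0, so k ≤ j. k = r, so r ≤ j. x divides q and q divides x, therefore x = q. Since x ≤ a, q ≤ a. Because r ≤ j, r + q ≤ j + a.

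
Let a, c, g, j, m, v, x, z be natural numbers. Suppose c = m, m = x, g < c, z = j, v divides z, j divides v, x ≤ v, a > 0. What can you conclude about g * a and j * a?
g * a < j * a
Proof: c = m and m = x, hence c = x. From g < c, g < x. z = j and v divides z, so v divides j. j divides v, so v = j. Since x ≤ v, x ≤ j. Since g < x, g < j. From a > 0, by multiplying by a positive, g * a < j * a.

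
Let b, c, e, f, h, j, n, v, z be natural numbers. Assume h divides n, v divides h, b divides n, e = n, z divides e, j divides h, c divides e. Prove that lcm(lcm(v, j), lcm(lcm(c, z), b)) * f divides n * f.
Because v divides h and j divides h, lcm(v, j) divides h. h divides n, so lcm(v, j) divides n. Because c divides e and z divides e, lcm(c, z) divides e. Since e = n, lcm(c, z) divides n. Since b divides n, lcm(lcm(c, z), b) divides n. lcm(v, j) divides n, so lcm(lcm(v, j), lcm(lcm(c, z), b)) divides n. Then lcm(lcm(v, j), lcm(lcm(c, z), b)) * f divides n * f.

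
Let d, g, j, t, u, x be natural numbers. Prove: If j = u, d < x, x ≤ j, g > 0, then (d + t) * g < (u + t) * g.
Because d < x and x ≤ j, d < j. j = u, so d < u. Then d + t < u + t. From g > 0, by multiplying by a positive, (d + t) * g < (u + t) * g.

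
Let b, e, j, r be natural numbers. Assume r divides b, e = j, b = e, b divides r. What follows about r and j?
r = j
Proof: From r divides b and b divides r, r = b. b = e, so r = e. Since e = j, r = j.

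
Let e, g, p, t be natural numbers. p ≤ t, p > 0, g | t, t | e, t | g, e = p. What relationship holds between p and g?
p = g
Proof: Because e = p and t | e, t | p. Because p > 0, t ≤ p. From p ≤ t, p = t. t | g and g | t, thus t = g. p = t, so p = g.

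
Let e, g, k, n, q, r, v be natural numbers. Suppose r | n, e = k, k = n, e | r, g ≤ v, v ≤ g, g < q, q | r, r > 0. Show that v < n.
e = k and k = n, so e = n. Since e | r, n | r. Since r | n, r = n. g ≤ v and v ≤ g, hence g = v. g < q, so v < q. q | r and r > 0, hence q ≤ r. Since v < q, v < r. r = n, so v < n.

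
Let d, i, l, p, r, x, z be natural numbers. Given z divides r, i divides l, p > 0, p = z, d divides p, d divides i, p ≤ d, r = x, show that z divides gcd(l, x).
d divides p and p > 0, hence d ≤ p. Since p ≤ d, d = p. p = z, so d = z. d divides i and i divides l, therefore d divides l. From d = z, z divides l. Because r = x and z divides r, z divides x. Because z divides l, z divides gcd(l, x).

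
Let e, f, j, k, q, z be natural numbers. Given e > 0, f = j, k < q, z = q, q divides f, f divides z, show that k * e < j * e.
z = q and f divides z, thus f divides q. q divides f, so q = f. Since f = j, q = j. Because k < q, k < j. Combined with e > 0, by multiplying by a positive, k * e < j * e.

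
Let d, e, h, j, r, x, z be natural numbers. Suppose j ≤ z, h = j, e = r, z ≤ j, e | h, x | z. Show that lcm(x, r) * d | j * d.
z ≤ j and j ≤ z, hence z = j. From x | z, x | j. Since e = r and e | h, r | h. Since h = j, r | j. x | j, so lcm(x, r) | j. Then lcm(x, r) * d | j * d.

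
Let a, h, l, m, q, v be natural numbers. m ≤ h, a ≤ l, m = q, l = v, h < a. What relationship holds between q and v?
q < v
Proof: m ≤ h and h < a, therefore m < a. Since m = q, q < a. Since a ≤ l, q < l. l = v, so q < v.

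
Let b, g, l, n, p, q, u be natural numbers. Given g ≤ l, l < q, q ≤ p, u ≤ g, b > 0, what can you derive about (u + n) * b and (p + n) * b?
(u + n) * b < (p + n) * b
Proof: From u ≤ g and g ≤ l, u ≤ l. Because l < q and q ≤ p, l < p. u ≤ l, so u < p. Then u + n < p + n. b > 0, so (u + n) * b < (p + n) * b.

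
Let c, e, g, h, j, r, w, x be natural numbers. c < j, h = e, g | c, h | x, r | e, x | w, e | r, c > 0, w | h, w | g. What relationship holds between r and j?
r < j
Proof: Because e | r and r | e, e = r. Since h = e, h = r. h | x and x | w, so h | w. Since w | h, w = h. w | g and g | c, hence w | c. From w = h, h | c. h = r, so r | c. c > 0, so r ≤ c. c < j, so r < j.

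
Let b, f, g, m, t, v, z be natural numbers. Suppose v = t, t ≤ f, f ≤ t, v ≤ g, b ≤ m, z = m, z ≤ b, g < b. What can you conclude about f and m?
f < m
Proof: From t ≤ f and f ≤ t, t = f. Since v = t, v = f. v ≤ g, so f ≤ g. z = m and z ≤ b, so m ≤ b. Since b ≤ m, b = m. Since g < b, g < m. Since f ≤ g, f < m.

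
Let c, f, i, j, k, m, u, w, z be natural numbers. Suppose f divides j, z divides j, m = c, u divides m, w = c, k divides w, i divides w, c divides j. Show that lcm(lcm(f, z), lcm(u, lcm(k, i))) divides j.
From f divides j and z divides j, lcm(f, z) divides j. Because m = c and u divides m, u divides c. k divides w and i divides w, thus lcm(k, i) divides w. Since w = c, lcm(k, i) divides c. u divides c, so lcm(u, lcm(k, i)) divides c. c divides j, so lcm(u, lcm(k, i)) divides j. From lcm(f, z) divides j, lcm(lcm(f, z), lcm(u, lcm(k, i))) divides j.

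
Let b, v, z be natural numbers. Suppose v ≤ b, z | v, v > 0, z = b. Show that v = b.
z = b and z | v, hence b | v. Since v > 0, b ≤ v. Since v ≤ b, v = b.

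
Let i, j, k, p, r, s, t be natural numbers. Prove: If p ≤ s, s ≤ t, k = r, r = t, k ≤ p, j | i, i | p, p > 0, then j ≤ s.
k = r and r = t, therefore k = t. From k ≤ p, t ≤ p. From s ≤ t, s ≤ p. p ≤ s, so p = s. j | i and i | p, hence j | p. Since p > 0, j ≤ p. Because p = s, j ≤ s.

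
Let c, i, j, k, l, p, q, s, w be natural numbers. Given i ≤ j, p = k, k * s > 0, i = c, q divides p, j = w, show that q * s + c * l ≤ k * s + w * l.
p = k and q divides p, so q divides k. Then q * s divides k * s. Since k * s > 0, q * s ≤ k * s. i = c and i ≤ j, hence c ≤ j. j = w, so c ≤ w. By multiplying by a non-negative, c * l ≤ w * l. From q * s ≤ k * s, q * s + c * l ≤ k * s + w * l.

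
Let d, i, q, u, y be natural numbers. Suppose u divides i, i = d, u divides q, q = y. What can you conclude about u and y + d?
u divides y + d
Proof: From q = y and u divides q, u divides y. From i = d and u divides i, u divides d. From u divides y, u divides y + d.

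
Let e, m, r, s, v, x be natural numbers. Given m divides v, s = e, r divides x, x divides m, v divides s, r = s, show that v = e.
r divides x and x divides m, so r divides m. Because m divides v, r divides v. Since r = s, s divides v. v divides s, so v = s. Since s = e, v = e.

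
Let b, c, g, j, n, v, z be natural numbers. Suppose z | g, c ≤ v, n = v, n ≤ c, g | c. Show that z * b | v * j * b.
n = v and n ≤ c, hence v ≤ c. Since c ≤ v, c = v. Since g | c, g | v. z | g, so z | v. Then z | v * j. Then z * b | v * j * b.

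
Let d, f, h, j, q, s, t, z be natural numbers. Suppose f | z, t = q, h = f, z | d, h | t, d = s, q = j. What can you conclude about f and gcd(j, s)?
f | gcd(j, s)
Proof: t = q and q = j, hence t = j. h = f and h | t, hence f | t. Since t = j, f | j. Because f | z and z | d, f | d. Since d = s, f | s. f | j, so f | gcd(j, s).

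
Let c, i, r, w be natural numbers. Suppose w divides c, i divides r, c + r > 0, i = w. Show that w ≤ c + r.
i = w and i divides r, hence w divides r. w divides c, so w divides c + r. Since c + r > 0, w ≤ c + r.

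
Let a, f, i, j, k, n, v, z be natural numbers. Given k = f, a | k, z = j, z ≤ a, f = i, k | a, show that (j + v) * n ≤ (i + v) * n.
a | k and k | a, hence a = k. k = f, so a = f. Since f = i, a = i. From z = j and z ≤ a, j ≤ a. a = i, so j ≤ i. Then j + v ≤ i + v. Then (j + v) * n ≤ (i + v) * n.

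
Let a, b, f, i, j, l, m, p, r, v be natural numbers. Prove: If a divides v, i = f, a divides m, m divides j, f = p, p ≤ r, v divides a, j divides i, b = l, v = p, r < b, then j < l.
a divides v and v divides a, so a = v. a divides m, so v divides m. Since m divides j, v divides j. Since v = p, p divides j. From i = f and f = p, i = p. Since j divides i, j divides p. Since p divides j, p = j. p ≤ r and r < b, therefore p < b. b = l, so p < l. p = j, so j < l.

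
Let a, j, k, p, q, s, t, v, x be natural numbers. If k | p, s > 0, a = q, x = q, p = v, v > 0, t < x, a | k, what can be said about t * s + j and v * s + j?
t * s + j < v * s + j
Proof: x = q and t < x, therefore t < q. a | k and k | p, thus a | p. Since p = v, a | v. v > 0, so a ≤ v. Since a = q, q ≤ v. t < q, so t < v. From s > 0, t * s < v * s. Then t * s + j < v * s + j.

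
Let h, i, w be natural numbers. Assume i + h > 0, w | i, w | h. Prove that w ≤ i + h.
w | i and w | h, therefore w | i + h. Since i + h > 0, w ≤ i + h.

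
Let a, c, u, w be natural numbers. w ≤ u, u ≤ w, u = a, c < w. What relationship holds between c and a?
c < a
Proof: w ≤ u and u ≤ w, therefore w = u. u = a, so w = a. c < w, so c < a.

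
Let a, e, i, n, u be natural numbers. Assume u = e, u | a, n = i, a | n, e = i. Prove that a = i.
Since n = i and a | n, a | i. u = e and e = i, so u = i. u | a, so i | a. a | i, so a = i.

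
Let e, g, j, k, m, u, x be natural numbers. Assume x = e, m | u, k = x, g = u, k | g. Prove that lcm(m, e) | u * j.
From k = x and x = e, k = e. g = u and k | g, thus k | u. Since k = e, e | u. Since m | u, lcm(m, e) | u. Then lcm(m, e) | u * j.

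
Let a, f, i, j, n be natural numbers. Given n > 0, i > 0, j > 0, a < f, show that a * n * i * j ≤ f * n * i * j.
a < f and n > 0, hence a * n < f * n. i > 0, so a * n * i < f * n * i. j > 0, so a * n * i * j < f * n * i * j. Then a * n * i * j ≤ f * n * i * j.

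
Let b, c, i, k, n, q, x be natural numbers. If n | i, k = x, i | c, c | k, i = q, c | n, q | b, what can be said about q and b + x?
q | b + x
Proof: c | n and n | i, hence c | i. Since i | c, c = i. Since i = q, c = q. Since k = x and c | k, c | x. From c = q, q | x. Since q | b, q | b + x.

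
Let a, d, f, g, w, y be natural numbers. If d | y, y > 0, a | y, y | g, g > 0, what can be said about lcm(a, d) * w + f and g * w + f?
lcm(a, d) * w + f ≤ g * w + f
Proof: a | y and d | y, hence lcm(a, d) | y. Since y > 0, lcm(a, d) ≤ y. Since y | g and g > 0, y ≤ g. lcm(a, d) ≤ y, so lcm(a, d) ≤ g. Then lcm(a, d) * w ≤ g * w. Then lcm(a, d) * w + f ≤ g * w + f.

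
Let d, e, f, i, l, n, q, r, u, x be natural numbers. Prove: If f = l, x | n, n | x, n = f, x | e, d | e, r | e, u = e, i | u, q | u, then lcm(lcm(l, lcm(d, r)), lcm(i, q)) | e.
Because x | n and n | x, x = n. n = f, so x = f. x | e, so f | e. Since f = l, l | e. d | e and r | e, hence lcm(d, r) | e. Since l | e, lcm(l, lcm(d, r)) | e. Because i | u and q | u, lcm(i, q) | u. Because u = e, lcm(i, q) | e. Because lcm(l, lcm(d, r)) | e, lcm(lcm(l, lcm(d, r)), lcm(i, q)) | e.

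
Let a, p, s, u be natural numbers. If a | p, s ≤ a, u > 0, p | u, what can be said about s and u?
s ≤ u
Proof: a | p and p | u, so a | u. From u > 0, a ≤ u. Since s ≤ a, s ≤ u.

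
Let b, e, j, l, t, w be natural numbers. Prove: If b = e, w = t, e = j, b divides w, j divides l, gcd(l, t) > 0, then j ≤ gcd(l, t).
b = e and b divides w, so e divides w. w = t, so e divides t. Because e = j, j divides t. Since j divides l, j divides gcd(l, t). Since gcd(l, t) > 0, j ≤ gcd(l, t).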